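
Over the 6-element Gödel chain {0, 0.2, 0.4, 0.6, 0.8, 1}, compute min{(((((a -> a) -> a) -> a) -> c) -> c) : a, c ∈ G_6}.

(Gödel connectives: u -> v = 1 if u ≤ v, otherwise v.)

Every assignment gives 1. For instance at a = 0, c = 0:
  (a -> a): 0 ≤ 0, so result = 1
  ((a -> a) -> a): 1 > 0, so result = 0
  (((a -> a) -> a) -> a): 0 ≤ 0, so result = 1
  ((((a -> a) -> a) -> a) -> c): 1 > 0, so result = 0
  (((((a -> a) -> a) -> a) -> c) -> c): 0 ≤ 0, so result = 1
All 36 assignments give value 1 — the formula is a G_6-tautology.

1.00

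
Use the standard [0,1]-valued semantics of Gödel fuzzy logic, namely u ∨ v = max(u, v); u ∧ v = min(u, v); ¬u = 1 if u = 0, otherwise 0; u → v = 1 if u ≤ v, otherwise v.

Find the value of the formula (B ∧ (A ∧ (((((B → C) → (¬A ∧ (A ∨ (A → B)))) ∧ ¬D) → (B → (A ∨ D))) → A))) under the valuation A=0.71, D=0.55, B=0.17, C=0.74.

0.17

(B → C): 0.17 ≤ 0.74, so result = 1
¬A: Gödel ¬ of 0.71 = 0 (operand ≠ 0)
(A → B): 0.71 > 0.17, so result = 0.17
(A ∨ (A → B)) = max(0.71, 0.17) = 0.71
(¬A ∧ (A ∨ (A → B))) = min(0, 0.71) = 0
((B → C) → (¬A ∧ (A ∨ (A → B)))): 1 > 0, so result = 0
¬D: Gödel ¬ of 0.55 = 0 (operand ≠ 0)
(((B → C) → (¬A ∧ (A ∨ (A → B)))) ∧ ¬D) = min(0, 0) = 0
(A ∨ D) = max(0.71, 0.55) = 0.71
(B → (A ∨ D)): 0.17 ≤ 0.71, so result = 1
((((B → C) → (¬A ∧ (A ∨ (A → B)))) ∧ ¬D) → (B → (A ∨ D))): 0 ≤ 1, so result = 1
(((((B → C) → (¬A ∧ (A ∨ (A → B)))) ∧ ¬D) → (B → (A ∨ D))) → A): 1 > 0.71, so result = 0.71
(A ∧ (((((B → C) → (¬A ∧ (A ∨ (A → B)))) ∧ ¬D) → (B → (A ∨ D))) → A)) = min(0.71, 0.71) = 0.71
(B ∧ (A ∧ (((((B → C) → (¬A ∧ (A ∨ (A → B)))) ∧ ¬D) → (B → (A ∨ D))) → A))) = min(0.17, 0.71) = 0.17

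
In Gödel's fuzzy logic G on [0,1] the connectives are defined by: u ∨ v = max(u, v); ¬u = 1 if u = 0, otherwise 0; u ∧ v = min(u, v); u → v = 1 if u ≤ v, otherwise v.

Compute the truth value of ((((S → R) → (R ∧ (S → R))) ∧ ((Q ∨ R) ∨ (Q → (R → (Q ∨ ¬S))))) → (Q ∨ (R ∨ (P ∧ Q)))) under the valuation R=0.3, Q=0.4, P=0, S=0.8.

(S → R): 0.8 > 0.3, so result = 0.3
(S → R): 0.8 > 0.3, so result = 0.3
(R ∧ (S → R)) = min(0.3, 0.3) = 0.3
((S → R) → (R ∧ (S → R))): 0.3 ≤ 0.3, so result = 1
(Q ∨ R) = max(0.4, 0.3) = 0.4
¬S: Gödel ¬ of 0.8 = 0 (operand ≠ 0)
(Q ∨ ¬S) = max(0.4, 0) = 0.4
(R → (Q ∨ ¬S)): 0.3 ≤ 0.4, so result = 1
(Q → (R → (Q ∨ ¬S))): 0.4 ≤ 1, so result = 1
((Q ∨ R) ∨ (Q → (R → (Q ∨ ¬S)))) = max(0.4, 1) = 1
(((S → R) → (R ∧ (S → R))) ∧ ((Q ∨ R) ∨ (Q → (R → (Q ∨ ¬S))))) = min(1, 1) = 1
(P ∧ Q) = min(0, 0.4) = 0
(R ∨ (P ∧ Q)) = max(0.3, 0) = 0.3
(Q ∨ (R ∨ (P ∧ Q))) = max(0.4, 0.3) = 0.4
((((S → R) → (R ∧ (S → R))) ∧ ((Q ∨ R) ∨ (Q → (R → (Q ∨ ¬S))))) → (Q ∨ (R ∨ (P ∧ Q)))): 1 > 0.4, so result = 0.4

0.40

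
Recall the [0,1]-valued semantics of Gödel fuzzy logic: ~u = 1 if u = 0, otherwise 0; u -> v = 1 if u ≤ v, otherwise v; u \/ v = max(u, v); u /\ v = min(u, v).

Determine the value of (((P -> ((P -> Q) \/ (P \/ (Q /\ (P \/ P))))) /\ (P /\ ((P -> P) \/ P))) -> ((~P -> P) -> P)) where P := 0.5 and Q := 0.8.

(P -> Q): 0.5 ≤ 0.8, so result = 1
(P \/ P) = max(0.5, 0.5) = 0.5
(Q /\ (P \/ P)) = min(0.8, 0.5) = 0.5
(P \/ (Q /\ (P \/ P))) = max(0.5, 0.5) = 0.5
((P -> Q) \/ (P \/ (Q /\ (P \/ P)))) = max(1, 0.5) = 1
(P -> ((P -> Q) \/ (P \/ (Q /\ (P \/ P))))): 0.5 ≤ 1, so result = 1
(P -> P): 0.5 ≤ 0.5, so result = 1
((P -> P) \/ P) = max(1, 0.5) = 1
(P /\ ((P -> P) \/ P)) = min(0.5, 1) = 0.5
((P -> ((P -> Q) \/ (P \/ (Q /\ (P \/ P))))) /\ (P /\ ((P -> P) \/ P))) = min(1, 0.5) = 0.5
~P: Gödel ¬ of 0.5 = 0 (operand ≠ 0)
(~P -> P): 0 ≤ 0.5, so result = 1
((~P -> P) -> P): 1 > 0.5, so result = 0.5
(((P -> ((P -> Q) \/ (P \/ (Q /\ (P \/ P))))) /\ (P /\ ((P -> P) \/ P))) -> ((~P -> P) -> P)): 0.5 ≤ 0.5, so result = 1

1.00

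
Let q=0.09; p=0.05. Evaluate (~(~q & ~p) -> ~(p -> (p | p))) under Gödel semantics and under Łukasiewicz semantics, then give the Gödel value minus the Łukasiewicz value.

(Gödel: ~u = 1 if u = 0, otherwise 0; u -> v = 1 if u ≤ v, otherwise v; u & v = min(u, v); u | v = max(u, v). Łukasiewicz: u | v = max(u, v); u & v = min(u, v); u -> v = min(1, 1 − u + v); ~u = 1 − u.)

Gödel evaluation:
  ~q: Gödel ¬ of 0.09 = 0 (operand ≠ 0)
  ~p: Gödel ¬ of 0.05 = 0 (operand ≠ 0)
  (~q & ~p) = min(0, 0) = 0
  ~(~q & ~p): Gödel ¬ of 0 = 1 (operand is 0)
  (p | p) = max(0.05, 0.05) = 0.05
  (p -> (p | p)): 0.05 ≤ 0.05, so result = 1
  ~(p -> (p | p)): Gödel ¬ of 1 = 0 (operand ≠ 0)
  (~(~q & ~p) -> ~(p -> (p | p))): 1 > 0, so result = 0
  Gödel value = 0
Łukasiewicz evaluation:
  ~q: Łukasiewicz ¬ gives 1 − 0.09 = 0.91
  ~p: Łukasiewicz ¬ gives 1 − 0.05 = 0.95
  (~q & ~p) = min(0.91, 0.95) = 0.91
  ~(~q & ~p): Łukasiewicz ¬ gives 1 − 0.91 = 0.09
  (p | p) = max(0.05, 0.05) = 0.05
  (p -> (p | p)): min(1, 1 − 0.05 + 0.05) = 1
  ~(p -> (p | p)): Łukasiewicz ¬ gives 1 − 1 = 0
  (~(~q & ~p) -> ~(p -> (p | p))): min(1, 1 − 0.09 + 0) = 0.91
  Łukasiewicz value = 0.91
Difference: 0 − 0.91 = -0.91

-0.91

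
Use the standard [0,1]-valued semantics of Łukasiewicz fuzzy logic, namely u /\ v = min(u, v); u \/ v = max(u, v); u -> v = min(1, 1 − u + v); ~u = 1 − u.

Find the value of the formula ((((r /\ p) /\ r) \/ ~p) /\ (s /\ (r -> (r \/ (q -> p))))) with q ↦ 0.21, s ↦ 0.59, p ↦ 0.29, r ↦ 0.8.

0.59

(r /\ p) = min(0.8, 0.29) = 0.29
((r /\ p) /\ r) = min(0.29, 0.8) = 0.29
~p: Łukasiewicz ¬ gives 1 − 0.29 = 0.71
(((r /\ p) /\ r) \/ ~p) = max(0.29, 0.71) = 0.71
(q -> p): min(1, 1 − 0.21 + 0.29) = 1
(r \/ (q -> p)) = max(0.8, 1) = 1
(r -> (r \/ (q -> p))): min(1, 1 − 0.8 + 1) = 1
(s /\ (r -> (r \/ (q -> p)))) = min(0.59, 1) = 0.59
((((r /\ p) /\ r) \/ ~p) /\ (s /\ (r -> (r \/ (q -> p))))) = min(0.71, 0.59) = 0.59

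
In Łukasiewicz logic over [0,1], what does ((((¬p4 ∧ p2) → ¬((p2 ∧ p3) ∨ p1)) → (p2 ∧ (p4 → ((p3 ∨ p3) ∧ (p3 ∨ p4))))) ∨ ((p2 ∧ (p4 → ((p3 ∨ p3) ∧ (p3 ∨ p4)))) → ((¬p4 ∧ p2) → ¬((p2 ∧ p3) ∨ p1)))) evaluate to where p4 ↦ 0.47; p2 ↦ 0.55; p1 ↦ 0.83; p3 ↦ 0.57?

1.00

¬p4: Łukasiewicz ¬ gives 1 − 0.47 = 0.53
(¬p4 ∧ p2) = min(0.53, 0.55) = 0.53
(p2 ∧ p3) = min(0.55, 0.57) = 0.55
((p2 ∧ p3) ∨ p1) = max(0.55, 0.83) = 0.83
¬((p2 ∧ p3) ∨ p1): Łukasiewicz ¬ gives 1 − 0.83 = 0.17
((¬p4 ∧ p2) → ¬((p2 ∧ p3) ∨ p1)): min(1, 1 − 0.53 + 0.17) = 0.64
(p3 ∨ p3) = max(0.57, 0.57) = 0.57
(p3 ∨ p4) = max(0.57, 0.47) = 0.57
((p3 ∨ p3) ∧ (p3 ∨ p4)) = min(0.57, 0.57) = 0.57
(p4 → ((p3 ∨ p3) ∧ (p3 ∨ p4))): min(1, 1 − 0.47 + 0.57) = 1
(p2 ∧ (p4 → ((p3 ∨ p3) ∧ (p3 ∨ p4)))) = min(0.55, 1) = 0.55
(((¬p4 ∧ p2) → ¬((p2 ∧ p3) ∨ p1)) → (p2 ∧ (p4 → ((p3 ∨ p3) ∧ (p3 ∨ p4))))): min(1, 1 − 0.64 + 0.55) = 0.91
(p3 ∨ p3) = max(0.57, 0.57) = 0.57
(p3 ∨ p4) = max(0.57, 0.47) = 0.57
((p3 ∨ p3) ∧ (p3 ∨ p4)) = min(0.57, 0.57) = 0.57
(p4 → ((p3 ∨ p3) ∧ (p3 ∨ p4))): min(1, 1 − 0.47 + 0.57) = 1
(p2 ∧ (p4 → ((p3 ∨ p3) ∧ (p3 ∨ p4)))) = min(0.55, 1) = 0.55
¬p4: Łukasiewicz ¬ gives 1 − 0.47 = 0.53
(¬p4 ∧ p2) = min(0.53, 0.55) = 0.53
(p2 ∧ p3) = min(0.55, 0.57) = 0.55
((p2 ∧ p3) ∨ p1) = max(0.55, 0.83) = 0.83
¬((p2 ∧ p3) ∨ p1): Łukasiewicz ¬ gives 1 − 0.83 = 0.17
((¬p4 ∧ p2) → ¬((p2 ∧ p3) ∨ p1)): min(1, 1 − 0.53 + 0.17) = 0.64
((p2 ∧ (p4 → ((p3 ∨ p3) ∧ (p3 ∨ p4)))) → ((¬p4 ∧ p2) → ¬((p2 ∧ p3) ∨ p1))): min(1, 1 − 0.55 + 0.64) = 1
((((¬p4 ∧ p2) → ¬((p2 ∧ p3) ∨ p1)) → (p2 ∧ (p4 → ((p3 ∨ p3) ∧ (p3 ∨ p4))))) ∨ ((p2 ∧ (p4 → ((p3 ∨ p3) ∧ (p3 ∨ p4)))) → ((¬p4 ∧ p2) → ¬((p2 ∧ p3) ∨ p1)))) = max(0.91, 1) = 1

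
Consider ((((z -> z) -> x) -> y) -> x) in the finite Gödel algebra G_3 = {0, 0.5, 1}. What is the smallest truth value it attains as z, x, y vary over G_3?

0.00

The minimum is attained at z = 0, x = 0, y = 0:
  (z -> z): 0 ≤ 0, so result = 1
  ((z -> z) -> x): 1 > 0, so result = 0
  (((z -> z) -> x) -> y): 0 ≤ 0, so result = 1
  ((((z -> z) -> x) -> y) -> x): 1 > 0, so result = 0
Checking all 27 assignments confirms none give a value below 0.00.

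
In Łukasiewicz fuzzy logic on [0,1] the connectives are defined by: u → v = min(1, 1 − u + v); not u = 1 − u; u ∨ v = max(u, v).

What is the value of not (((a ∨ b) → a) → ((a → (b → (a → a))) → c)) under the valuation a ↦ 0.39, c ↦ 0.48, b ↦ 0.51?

(a ∨ b) = max(0.39, 0.51) = 0.51
((a ∨ b) → a): min(1, 1 − 0.51 + 0.39) = 0.88
(a → a): min(1, 1 − 0.39 + 0.39) = 1
(b → (a → a)): min(1, 1 − 0.51 + 1) = 1
(a → (b → (a → a))): min(1, 1 − 0.39 + 1) = 1
((a → (b → (a → a))) → c): min(1, 1 − 1 + 0.48) = 0.48
(((a ∨ b) → a) → ((a → (b → (a → a))) → c)): min(1, 1 − 0.88 + 0.48) = 0.6
not (((a ∨ b) → a) → ((a → (b → (a → a))) → c)): Łukasiewicz ¬ gives 1 − 0.6 = 0.4

0.40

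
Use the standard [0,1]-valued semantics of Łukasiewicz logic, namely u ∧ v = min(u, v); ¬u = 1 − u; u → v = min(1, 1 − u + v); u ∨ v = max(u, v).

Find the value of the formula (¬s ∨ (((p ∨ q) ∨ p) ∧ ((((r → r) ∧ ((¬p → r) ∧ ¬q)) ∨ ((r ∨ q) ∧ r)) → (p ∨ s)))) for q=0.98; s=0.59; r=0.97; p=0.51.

¬s: Łukasiewicz ¬ gives 1 − 0.59 = 0.41
(p ∨ q) = max(0.51, 0.98) = 0.98
((p ∨ q) ∨ p) = max(0.98, 0.51) = 0.98
(r → r): min(1, 1 − 0.97 + 0.97) = 1
¬p: Łukasiewicz ¬ gives 1 − 0.51 = 0.49
(¬p → r): min(1, 1 − 0.49 + 0.97) = 1
¬q: Łukasiewicz ¬ gives 1 − 0.98 = 0.02
((¬p → r) ∧ ¬q) = min(1, 0.02) = 0.02
((r → r) ∧ ((¬p → r) ∧ ¬q)) = min(1, 0.02) = 0.02
(r ∨ q) = max(0.97, 0.98) = 0.98
((r ∨ q) ∧ r) = min(0.98, 0.97) = 0.97
(((r → r) ∧ ((¬p → r) ∧ ¬q)) ∨ ((r ∨ q) ∧ r)) = max(0.02, 0.97) = 0.97
(p ∨ s) = max(0.51, 0.59) = 0.59
((((r → r) ∧ ((¬p → r) ∧ ¬q)) ∨ ((r ∨ q) ∧ r)) → (p ∨ s)): min(1, 1 − 0.97 + 0.59) = 0.62
(((p ∨ q) ∨ p) ∧ ((((r → r) ∧ ((¬p → r) ∧ ¬q)) ∨ ((r ∨ q) ∧ r)) → (p ∨ s))) = min(0.98, 0.62) = 0.62
(¬s ∨ (((p ∨ q) ∨ p) ∧ ((((r → r) ∧ ((¬p → r) ∧ ¬q)) ∨ ((r ∨ q) ∧ r)) → (p ∨ s)))) = max(0.41, 0.62) = 0.62

0.62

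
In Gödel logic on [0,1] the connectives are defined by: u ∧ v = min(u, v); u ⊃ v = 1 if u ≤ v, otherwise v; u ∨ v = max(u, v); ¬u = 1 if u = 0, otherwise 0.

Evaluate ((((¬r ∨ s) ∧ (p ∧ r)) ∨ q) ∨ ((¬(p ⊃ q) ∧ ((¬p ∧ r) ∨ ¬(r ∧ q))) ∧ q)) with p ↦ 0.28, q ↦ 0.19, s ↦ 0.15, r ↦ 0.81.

0.19

¬r: Gödel ¬ of 0.81 = 0 (operand ≠ 0)
(¬r ∨ s) = max(0, 0.15) = 0.15
(p ∧ r) = min(0.28, 0.81) = 0.28
((¬r ∨ s) ∧ (p ∧ r)) = min(0.15, 0.28) = 0.15
(((¬r ∨ s) ∧ (p ∧ r)) ∨ q) = max(0.15, 0.19) = 0.19
(p ⊃ q): 0.28 > 0.19, so result = 0.19
¬(p ⊃ q): Gödel ¬ of 0.19 = 0 (operand ≠ 0)
¬p: Gödel ¬ of 0.28 = 0 (operand ≠ 0)
(¬p ∧ r) = min(0, 0.81) = 0
(r ∧ q) = min(0.81, 0.19) = 0.19
¬(r ∧ q): Gödel ¬ of 0.19 = 0 (operand ≠ 0)
((¬p ∧ r) ∨ ¬(r ∧ q)) = max(0, 0) = 0
(¬(p ⊃ q) ∧ ((¬p ∧ r) ∨ ¬(r ∧ q))) = min(0, 0) = 0
((¬(p ⊃ q) ∧ ((¬p ∧ r) ∨ ¬(r ∧ q))) ∧ q) = min(0, 0.19) = 0
((((¬r ∨ s) ∧ (p ∧ r)) ∨ q) ∨ ((¬(p ⊃ q) ∧ ((¬p ∧ r) ∨ ¬(r ∧ q))) ∧ q)) = max(0.19, 0) = 0.19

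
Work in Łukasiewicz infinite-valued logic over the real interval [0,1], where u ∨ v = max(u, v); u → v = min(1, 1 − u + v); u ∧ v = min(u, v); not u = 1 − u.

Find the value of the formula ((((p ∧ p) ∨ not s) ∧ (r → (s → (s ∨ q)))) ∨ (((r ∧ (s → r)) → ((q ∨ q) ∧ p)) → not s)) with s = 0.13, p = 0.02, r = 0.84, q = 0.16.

1.00

(p ∧ p) = min(0.02, 0.02) = 0.02
not s: Łukasiewicz ¬ gives 1 − 0.13 = 0.87
((p ∧ p) ∨ not s) = max(0.02, 0.87) = 0.87
(s ∨ q) = max(0.13, 0.16) = 0.16
(s → (s ∨ q)): min(1, 1 − 0.13 + 0.16) = 1
(r → (s → (s ∨ q))): min(1, 1 − 0.84 + 1) = 1
(((p ∧ p) ∨ not s) ∧ (r → (s → (s ∨ q)))) = min(0.87, 1) = 0.87
(s → r): min(1, 1 − 0.13 + 0.84) = 1
(r ∧ (s → r)) = min(0.84, 1) = 0.84
(q ∨ q) = max(0.16, 0.16) = 0.16
((q ∨ q) ∧ p) = min(0.16, 0.02) = 0.02
((r ∧ (s → r)) → ((q ∨ q) ∧ p)): min(1, 1 − 0.84 + 0.02) = 0.18
not s: Łukasiewicz ¬ gives 1 − 0.13 = 0.87
(((r ∧ (s → r)) → ((q ∨ q) ∧ p)) → not s): min(1, 1 − 0.18 + 0.87) = 1
((((p ∧ p) ∨ not s) ∧ (r → (s → (s ∨ q)))) ∨ (((r ∧ (s → r)) → ((q ∨ q) ∧ p)) → not s)) = max(0.87, 1) = 1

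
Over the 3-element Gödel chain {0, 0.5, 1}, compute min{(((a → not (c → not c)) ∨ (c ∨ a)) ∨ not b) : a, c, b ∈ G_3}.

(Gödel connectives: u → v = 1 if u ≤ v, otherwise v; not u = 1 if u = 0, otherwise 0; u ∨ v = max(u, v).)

The minimum is attained at a = 0.5, c = 0, b = 0.5:
  not c: Gödel ¬ of 0 = 1 (operand is 0)
  (c → not c): 0 ≤ 1, so result = 1
  not (c → not c): Gödel ¬ of 1 = 0 (operand ≠ 0)
  (a → not (c → not c)): 0.5 > 0, so result = 0
  (c ∨ a) = max(0, 0.5) = 0.5
  ((a → not (c → not c)) ∨ (c ∨ a)) = max(0, 0.5) = 0.5
  not b: Gödel ¬ of 0.5 = 0 (operand ≠ 0)
  (((a → not (c → not c)) ∨ (c ∨ a)) ∨ not b) = max(0.5, 0) = 0.5
Checking all 27 assignments confirms none give a value below 0.50.

0.50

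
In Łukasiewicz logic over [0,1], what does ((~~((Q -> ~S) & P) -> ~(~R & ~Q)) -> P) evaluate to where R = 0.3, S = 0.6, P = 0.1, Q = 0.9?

0.10

~S: Łukasiewicz ¬ gives 1 − 0.6 = 0.4
(Q -> ~S): min(1, 1 − 0.9 + 0.4) = 0.5
((Q -> ~S) & P) = min(0.5, 0.1) = 0.1
~((Q -> ~S) & P): Łukasiewicz ¬ gives 1 − 0.1 = 0.9
~~((Q -> ~S) & P): Łukasiewicz ¬ gives 1 − 0.9 = 0.1
~R: Łukasiewicz ¬ gives 1 − 0.3 = 0.7
~Q: Łukasiewicz ¬ gives 1 − 0.9 = 0.1
(~R & ~Q) = min(0.7, 0.1) = 0.1
~(~R & ~Q): Łukasiewicz ¬ gives 1 − 0.1 = 0.9
(~~((Q -> ~S) & P) -> ~(~R & ~Q)): min(1, 1 − 0.1 + 0.9) = 1
((~~((Q -> ~S) & P) -> ~(~R & ~Q)) -> P): min(1, 1 − 1 + 0.1) = 0.1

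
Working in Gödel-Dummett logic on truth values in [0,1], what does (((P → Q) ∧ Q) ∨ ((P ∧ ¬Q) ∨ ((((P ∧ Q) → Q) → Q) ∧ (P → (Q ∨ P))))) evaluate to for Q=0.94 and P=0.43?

0.94

(P → Q): 0.43 ≤ 0.94, so result = 1
((P → Q) ∧ Q) = min(1, 0.94) = 0.94
¬Q: Gödel ¬ of 0.94 = 0 (operand ≠ 0)
(P ∧ ¬Q) = min(0.43, 0) = 0
(P ∧ Q) = min(0.43, 0.94) = 0.43
((P ∧ Q) → Q): 0.43 ≤ 0.94, so result = 1
(((P ∧ Q) → Q) → Q): 1 > 0.94, so result = 0.94
(Q ∨ P) = max(0.94, 0.43) = 0.94
(P → (Q ∨ P)): 0.43 ≤ 0.94, so result = 1
((((P ∧ Q) → Q) → Q) ∧ (P → (Q ∨ P))) = min(0.94, 1) = 0.94
((P ∧ ¬Q) ∨ ((((P ∧ Q) → Q) → Q) ∧ (P → (Q ∨ P)))) = max(0, 0.94) = 0.94
(((P → Q) ∧ Q) ∨ ((P ∧ ¬Q) ∨ ((((P ∧ Q) → Q) → Q) ∧ (P → (Q ∨ P))))) = max(0.94, 0.94) = 0.94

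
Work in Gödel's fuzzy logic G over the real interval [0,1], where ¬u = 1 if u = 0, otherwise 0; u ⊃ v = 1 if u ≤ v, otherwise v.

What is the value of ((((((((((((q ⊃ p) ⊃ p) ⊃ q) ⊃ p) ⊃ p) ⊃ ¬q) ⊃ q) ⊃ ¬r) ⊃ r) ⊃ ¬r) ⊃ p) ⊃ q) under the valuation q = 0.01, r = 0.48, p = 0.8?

0.01

(q ⊃ p): 0.01 ≤ 0.8, so result = 1
((q ⊃ p) ⊃ p): 1 > 0.8, so result = 0.8
(((q ⊃ p) ⊃ p) ⊃ q): 0.8 > 0.01, so result = 0.01
((((q ⊃ p) ⊃ p) ⊃ q) ⊃ p): 0.01 ≤ 0.8, so result = 1
(((((q ⊃ p) ⊃ p) ⊃ q) ⊃ p) ⊃ p): 1 > 0.8, so result = 0.8
¬q: Gödel ¬ of 0.01 = 0 (operand ≠ 0)
((((((q ⊃ p) ⊃ p) ⊃ q) ⊃ p) ⊃ p) ⊃ ¬q): 0.8 > 0, so result = 0
(((((((q ⊃ p) ⊃ p) ⊃ q) ⊃ p) ⊃ p) ⊃ ¬q) ⊃ q): 0 ≤ 0.01, so result = 1
¬r: Gödel ¬ of 0.48 = 0 (operand ≠ 0)
((((((((q ⊃ p) ⊃ p) ⊃ q) ⊃ p) ⊃ p) ⊃ ¬q) ⊃ q) ⊃ ¬r): 1 > 0, so result = 0
(((((((((q ⊃ p) ⊃ p) ⊃ q) ⊃ p) ⊃ p) ⊃ ¬q) ⊃ q) ⊃ ¬r) ⊃ r): 0 ≤ 0.48, so result = 1
¬r: Gödel ¬ of 0.48 = 0 (operand ≠ 0)
((((((((((q ⊃ p) ⊃ p) ⊃ q) ⊃ p) ⊃ p) ⊃ ¬q) ⊃ q) ⊃ ¬r) ⊃ r) ⊃ ¬r): 1 > 0, so result = 0
(((((((((((q ⊃ p) ⊃ p) ⊃ q) ⊃ p) ⊃ p) ⊃ ¬q) ⊃ q) ⊃ ¬r) ⊃ r) ⊃ ¬r) ⊃ p): 0 ≤ 0.8, so result = 1
((((((((((((q ⊃ p) ⊃ p) ⊃ q) ⊃ p) ⊃ p) ⊃ ¬q) ⊃ q) ⊃ ¬r) ⊃ r) ⊃ ¬r) ⊃ p) ⊃ q): 1 > 0.01, so result = 0.01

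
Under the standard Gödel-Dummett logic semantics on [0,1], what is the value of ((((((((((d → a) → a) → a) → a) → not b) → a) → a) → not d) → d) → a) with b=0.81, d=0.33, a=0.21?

(d → a): 0.33 > 0.21, so result = 0.21
((d → a) → a): 0.21 ≤ 0.21, so result = 1
(((d → a) → a) → a): 1 > 0.21, so result = 0.21
((((d → a) → a) → a) → a): 0.21 ≤ 0.21, so result = 1
not b: Gödel ¬ of 0.81 = 0 (operand ≠ 0)
(((((d → a) → a) → a) → a) → not b): 1 > 0, so result = 0
((((((d → a) → a) → a) → a) → not b) → a): 0 ≤ 0.21, so result = 1
(((((((d → a) → a) → a) → a) → not b) → a) → a): 1 > 0.21, so result = 0.21
not d: Gödel ¬ of 0.33 = 0 (operand ≠ 0)
((((((((d → a) → a) → a) → a) → not b) → a) → a) → not d): 0.21 > 0, so result = 0
(((((((((d → a) → a) → a) → a) → not b) → a) → a) → not d) → d): 0 ≤ 0.33, so result = 1
((((((((((d → a) → a) → a) → a) → not b) → a) → a) → not d) → d) → a): 1 > 0.21, so result = 0.21

0.21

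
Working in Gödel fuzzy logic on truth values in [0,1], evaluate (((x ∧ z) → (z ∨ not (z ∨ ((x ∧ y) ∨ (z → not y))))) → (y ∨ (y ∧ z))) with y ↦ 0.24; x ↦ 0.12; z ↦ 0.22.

0.24

(x ∧ z) = min(0.12, 0.22) = 0.12
(x ∧ y) = min(0.12, 0.24) = 0.12
not y: Gödel ¬ of 0.24 = 0 (operand ≠ 0)
(z → not y): 0.22 > 0, so result = 0
((x ∧ y) ∨ (z → not y)) = max(0.12, 0) = 0.12
(z ∨ ((x ∧ y) ∨ (z → not y))) = max(0.22, 0.12) = 0.22
not (z ∨ ((x ∧ y) ∨ (z → not y))): Gödel ¬ of 0.22 = 0 (operand ≠ 0)
(z ∨ not (z ∨ ((x ∧ y) ∨ (z → not y)))) = max(0.22, 0) = 0.22
((x ∧ z) → (z ∨ not (z ∨ ((x ∧ y) ∨ (z → not y))))): 0.12 ≤ 0.22, so result = 1
(y ∧ z) = min(0.24, 0.22) = 0.22
(y ∨ (y ∧ z)) = max(0.24, 0.22) = 0.24
(((x ∧ z) → (z ∨ not (z ∨ ((x ∧ y) ∨ (z → not y))))) → (y ∨ (y ∧ z))): 1 > 0.24, so result = 0.24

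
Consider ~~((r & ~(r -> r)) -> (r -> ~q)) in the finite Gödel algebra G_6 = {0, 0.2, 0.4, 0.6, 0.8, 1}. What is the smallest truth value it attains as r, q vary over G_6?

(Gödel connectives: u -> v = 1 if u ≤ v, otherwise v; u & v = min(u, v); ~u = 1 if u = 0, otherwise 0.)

1.00

Every assignment gives 1. For instance at r = 0, q = 0:
  (r -> r): 0 ≤ 0, so result = 1
  ~(r -> r): Gödel ¬ of 1 = 0 (operand ≠ 0)
  (r & ~(r -> r)) = min(0, 0) = 0
  ~q: Gödel ¬ of 0 = 1 (operand is 0)
  (r -> ~q): 0 ≤ 1, so result = 1
  ((r & ~(r -> r)) -> (r -> ~q)): 0 ≤ 1, so result = 1
  ~((r & ~(r -> r)) -> (r -> ~q)): Gödel ¬ of 1 = 0 (operand ≠ 0)
  ~~((r & ~(r -> r)) -> (r -> ~q)): Gödel ¬ of 0 = 1 (operand is 0)
All 36 assignments give value 1 — the formula is a G_6-tautology.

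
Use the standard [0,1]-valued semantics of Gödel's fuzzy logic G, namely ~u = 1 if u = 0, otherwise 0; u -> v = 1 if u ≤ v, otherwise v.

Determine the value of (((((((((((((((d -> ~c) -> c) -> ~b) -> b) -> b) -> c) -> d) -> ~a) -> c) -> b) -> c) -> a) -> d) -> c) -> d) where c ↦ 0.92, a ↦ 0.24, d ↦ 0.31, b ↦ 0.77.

0.31

~c: Gödel ¬ of 0.92 = 0 (operand ≠ 0)
(d -> ~c): 0.31 > 0, so result = 0
((d -> ~c) -> c): 0 ≤ 0.92, so result = 1
~b: Gödel ¬ of 0.77 = 0 (operand ≠ 0)
(((d -> ~c) -> c) -> ~b): 1 > 0, so result = 0
((((d -> ~c) -> c) -> ~b) -> b): 0 ≤ 0.77, so result = 1
(((((d -> ~c) -> c) -> ~b) -> b) -> b): 1 > 0.77, so result = 0.77
((((((d -> ~c) -> c) -> ~b) -> b) -> b) -> c): 0.77 ≤ 0.92, so result = 1
(((((((d -> ~c) -> c) -> ~b) -> b) -> b) -> c) -> d): 1 > 0.31, so result = 0.31
~a: Gödel ¬ of 0.24 = 0 (operand ≠ 0)
((((((((d -> ~c) -> c) -> ~b) -> b) -> b) -> c) -> d) -> ~a): 0.31 > 0, so result = 0
(((((((((d -> ~c) -> c) -> ~b) -> b) -> b) -> c) -> d) -> ~a) -> c): 0 ≤ 0.92, so result = 1
((((((((((d -> ~c) -> c) -> ~b) -> b) -> b) -> c) -> d) -> ~a) -> c) -> b): 1 > 0.77, so result = 0.77
(((((((((((d -> ~c) -> c) -> ~b) -> b) -> b) -> c) -> d) -> ~a) -> c) -> b) -> c): 0.77 ≤ 0.92, so result = 1
((((((((((((d -> ~c) -> c) -> ~b) -> b) -> b) -> c) -> d) -> ~a) -> c) -> b) -> c) -> a): 1 > 0.24, so result = 0.24
(((((((((((((d -> ~c) -> c) -> ~b) -> b) -> b) -> c) -> d) -> ~a) -> c) -> b) -> c) -> a) -> d): 0.24 ≤ 0.31, so result = 1
((((((((((((((d -> ~c) -> c) -> ~b) -> b) -> b) -> c) -> d) -> ~a) -> c) -> b) -> c) -> a) -> d) -> c): 1 > 0.92, so result = 0.92
(((((((((((((((d -> ~c) -> c) -> ~b) -> b) -> b) -> c) -> d) -> ~a) -> c) -> b) -> c) -> a) -> d) -> c) -> d): 0.92 > 0.31, so result = 0.31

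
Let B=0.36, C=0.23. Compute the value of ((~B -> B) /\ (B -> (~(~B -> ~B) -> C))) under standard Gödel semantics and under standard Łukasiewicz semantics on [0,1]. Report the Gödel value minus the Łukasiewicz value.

Gödel evaluation:
  ~B: Gödel ¬ of 0.36 = 0 (operand ≠ 0)
  (~B -> B): 0 ≤ 0.36, so result = 1
  ~B: Gödel ¬ of 0.36 = 0 (operand ≠ 0)
  ~B: Gödel ¬ of 0.36 = 0 (operand ≠ 0)
  (~B -> ~B): 0 ≤ 0, so result = 1
  ~(~B -> ~B): Gödel ¬ of 1 = 0 (operand ≠ 0)
  (~(~B -> ~B) -> C): 0 ≤ 0.23, so result = 1
  (B -> (~(~B -> ~B) -> C)): 0.36 ≤ 1, so result = 1
  ((~B -> B) /\ (B -> (~(~B -> ~B) -> C))) = min(1, 1) = 1
  Gödel value = 1
Łukasiewicz evaluation:
  ~B: Łukasiewicz ¬ gives 1 − 0.36 = 0.64
  (~B -> B): min(1, 1 − 0.64 + 0.36) = 0.72
  ~B: Łukasiewicz ¬ gives 1 − 0.36 = 0.64
  ~B: Łukasiewicz ¬ gives 1 − 0.36 = 0.64
  (~B -> ~B): min(1, 1 − 0.64 + 0.64) = 1
  ~(~B -> ~B): Łukasiewicz ¬ gives 1 − 1 = 0
  (~(~B -> ~B) -> C): min(1, 1 − 0 + 0.23) = 1
  (B -> (~(~B -> ~B) -> C)): min(1, 1 − 0.36 + 1) = 1
  ((~B -> B) /\ (B -> (~(~B -> ~B) -> C))) = min(0.72, 1) = 0.72
  Łukasiewicz value = 0.72
Difference: 1 − 0.72 = 0.28

0.28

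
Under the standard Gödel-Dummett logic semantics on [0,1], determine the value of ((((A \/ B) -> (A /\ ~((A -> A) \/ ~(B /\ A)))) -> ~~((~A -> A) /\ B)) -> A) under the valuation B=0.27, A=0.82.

0.82

(A \/ B) = max(0.82, 0.27) = 0.82
(A -> A): 0.82 ≤ 0.82, so result = 1
(B /\ A) = min(0.27, 0.82) = 0.27
~(B /\ A): Gödel ¬ of 0.27 = 0 (operand ≠ 0)
((A -> A) \/ ~(B /\ A)) = max(1, 0) = 1
~((A -> A) \/ ~(B /\ A)): Gödel ¬ of 1 = 0 (operand ≠ 0)
(A /\ ~((A -> A) \/ ~(B /\ A))) = min(0.82, 0) = 0
((A \/ B) -> (A /\ ~((A -> A) \/ ~(B /\ A)))): 0.82 > 0, so result = 0
~A: Gödel ¬ of 0.82 = 0 (operand ≠ 0)
(~A -> A): 0 ≤ 0.82, so result = 1
((~A -> A) /\ B) = min(1, 0.27) = 0.27
~((~A -> A) /\ B): Gödel ¬ of 0.27 = 0 (operand ≠ 0)
~~((~A -> A) /\ B): Gödel ¬ of 0 = 1 (operand is 0)
(((A \/ B) -> (A /\ ~((A -> A) \/ ~(B /\ A)))) -> ~~((~A -> A) /\ B)): 0 ≤ 1, so result = 1
((((A \/ B) -> (A /\ ~((A -> A) \/ ~(B /\ A)))) -> ~~((~A -> A) /\ B)) -> A): 1 > 0.82, so result = 0.82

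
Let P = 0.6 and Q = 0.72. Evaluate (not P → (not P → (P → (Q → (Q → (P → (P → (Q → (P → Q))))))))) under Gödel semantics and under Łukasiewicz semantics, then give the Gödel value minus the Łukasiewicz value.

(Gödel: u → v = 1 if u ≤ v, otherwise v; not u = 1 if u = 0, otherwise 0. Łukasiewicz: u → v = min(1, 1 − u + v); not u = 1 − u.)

0.00

Gödel evaluation:
  not P: Gödel ¬ of 0.6 = 0 (operand ≠ 0)
  not P: Gödel ¬ of 0.6 = 0 (operand ≠ 0)
  (P → Q): 0.6 ≤ 0.72, so result = 1
  (Q → (P → Q)): 0.72 ≤ 1, so result = 1
  (P → (Q → (P → Q))): 0.6 ≤ 1, so result = 1
  (P → (P → (Q → (P → Q)))): 0.6 ≤ 1, so result = 1
  (Q → (P → (P → (Q → (P → Q))))): 0.72 ≤ 1, so result = 1
  (Q → (Q → (P → (P → (Q → (P → Q)))))): 0.72 ≤ 1, so result = 1
  (P → (Q → (Q → (P → (P → (Q → (P → Q))))))): 0.6 ≤ 1, so result = 1
  (not P → (P → (Q → (Q → (P → (P → (Q → (P → Q)))))))): 0 ≤ 1, so result = 1
  (not P → (not P → (P → (Q → (Q → (P → (P → (Q → (P → Q))))))))): 0 ≤ 1, so result = 1
  Gödel value = 1
Łukasiewicz evaluation:
  not P: Łukasiewicz ¬ gives 1 − 0.6 = 0.4
  not P: Łukasiewicz ¬ gives 1 − 0.6 = 0.4
  (P → Q): min(1, 1 − 0.6 + 0.72) = 1
  (Q → (P → Q)): min(1, 1 − 0.72 + 1) = 1
  (P → (Q → (P → Q))): min(1, 1 − 0.6 + 1) = 1
  (P → (P → (Q → (P → Q)))): min(1, 1 − 0.6 + 1) = 1
  (Q → (P → (P → (Q → (P → Q))))): min(1, 1 − 0.72 + 1) = 1
  (Q → (Q → (P → (P → (Q → (P → Q)))))): min(1, 1 − 0.72 + 1) = 1
  (P → (Q → (Q → (P → (P → (Q → (P → Q))))))): min(1, 1 − 0.6 + 1) = 1
  (not P → (P → (Q → (Q → (P → (P → (Q → (P → Q)))))))): min(1, 1 − 0.4 + 1) = 1
  (not P → (not P → (P → (Q → (Q → (P → (P → (Q → (P → Q))))))))): min(1, 1 − 0.4 + 1) = 1
  Łukasiewicz value = 1
Difference: 1 − 1 = 0.00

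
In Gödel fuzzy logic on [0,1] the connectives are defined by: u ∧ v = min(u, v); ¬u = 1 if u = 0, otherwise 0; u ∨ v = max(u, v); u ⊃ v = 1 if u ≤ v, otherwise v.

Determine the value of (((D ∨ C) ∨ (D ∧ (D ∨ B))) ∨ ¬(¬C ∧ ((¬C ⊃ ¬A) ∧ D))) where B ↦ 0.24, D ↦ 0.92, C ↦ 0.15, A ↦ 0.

1.00

(D ∨ C) = max(0.92, 0.15) = 0.92
(D ∨ B) = max(0.92, 0.24) = 0.92
(D ∧ (D ∨ B)) = min(0.92, 0.92) = 0.92
((D ∨ C) ∨ (D ∧ (D ∨ B))) = max(0.92, 0.92) = 0.92
¬C: Gödel ¬ of 0.15 = 0 (operand ≠ 0)
¬C: Gödel ¬ of 0.15 = 0 (operand ≠ 0)
¬A: Gödel ¬ of 0 = 1 (operand is 0)
(¬C ⊃ ¬A): 0 ≤ 1, so result = 1
((¬C ⊃ ¬A) ∧ D) = min(1, 0.92) = 0.92
(¬C ∧ ((¬C ⊃ ¬A) ∧ D)) = min(0, 0.92) = 0
¬(¬C ∧ ((¬C ⊃ ¬A) ∧ D)): Gödel ¬ of 0 = 1 (operand is 0)
(((D ∨ C) ∨ (D ∧ (D ∨ B))) ∨ ¬(¬C ∧ ((¬C ⊃ ¬A) ∧ D))) = max(0.92, 1) = 1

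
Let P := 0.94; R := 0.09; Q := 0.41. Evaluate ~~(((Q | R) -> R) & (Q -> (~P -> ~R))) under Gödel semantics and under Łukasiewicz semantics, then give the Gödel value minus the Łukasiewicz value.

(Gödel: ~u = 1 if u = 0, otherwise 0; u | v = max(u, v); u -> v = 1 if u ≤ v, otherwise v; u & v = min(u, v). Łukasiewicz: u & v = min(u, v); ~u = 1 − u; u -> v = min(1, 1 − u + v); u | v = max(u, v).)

Gödel evaluation:
  (Q | R) = max(0.41, 0.09) = 0.41
  ((Q | R) -> R): 0.41 > 0.09, so result = 0.09
  ~P: Gödel ¬ of 0.94 = 0 (operand ≠ 0)
  ~R: Gödel ¬ of 0.09 = 0 (operand ≠ 0)
  (~P -> ~R): 0 ≤ 0, so result = 1
  (Q -> (~P -> ~R)): 0.41 ≤ 1, so result = 1
  (((Q | R) -> R) & (Q -> (~P -> ~R))) = min(0.09, 1) = 0.09
  ~(((Q | R) -> R) & (Q -> (~P -> ~R))): Gödel ¬ of 0.09 = 0 (operand ≠ 0)
  ~~(((Q | R) -> R) & (Q -> (~P -> ~R))): Gödel ¬ of 0 = 1 (operand is 0)
  Gödel value = 1
Łukasiewicz evaluation:
  (Q | R) = max(0.41, 0.09) = 0.41
  ((Q | R) -> R): min(1, 1 − 0.41 + 0.09) = 0.68
  ~P: Łukasiewicz ¬ gives 1 − 0.94 = 0.06
  ~R: Łukasiewicz ¬ gives 1 − 0.09 = 0.91
  (~P -> ~R): min(1, 1 − 0.06 + 0.91) = 1
  (Q -> (~P -> ~R)): min(1, 1 − 0.41 + 1) = 1
  (((Q | R) -> R) & (Q -> (~P -> ~R))) = min(0.68, 1) = 0.68
  ~(((Q | R) -> R) & (Q -> (~P -> ~R))): Łukasiewicz ¬ gives 1 − 0.68 = 0.32
  ~~(((Q | R) -> R) & (Q -> (~P -> ~R))): Łukasiewicz ¬ gives 1 − 0.32 = 0.68
  Łukasiewicz value = 0.68
Difference: 1 − 0.68 = 0.32

0.32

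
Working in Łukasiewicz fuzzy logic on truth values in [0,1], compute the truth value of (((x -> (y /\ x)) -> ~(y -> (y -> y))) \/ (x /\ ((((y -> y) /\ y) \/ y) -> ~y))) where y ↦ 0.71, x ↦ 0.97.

(y /\ x) = min(0.71, 0.97) = 0.71
(x -> (y /\ x)): min(1, 1 − 0.97 + 0.71) = 0.74
(y -> y): min(1, 1 − 0.71 + 0.71) = 1
(y -> (y -> y)): min(1, 1 − 0.71 + 1) = 1
~(y -> (y -> y)): Łukasiewicz ¬ gives 1 − 1 = 0
((x -> (y /\ x)) -> ~(y -> (y -> y))): min(1, 1 − 0.74 + 0) = 0.26
(y -> y): min(1, 1 − 0.71 + 0.71) = 1
((y -> y) /\ y) = min(1, 0.71) = 0.71
(((y -> y) /\ y) \/ y) = max(0.71, 0.71) = 0.71
~y: Łukasiewicz ¬ gives 1 − 0.71 = 0.29
((((y -> y) /\ y) \/ y) -> ~y): min(1, 1 − 0.71 + 0.29) = 0.58
(x /\ ((((y -> y) /\ y) \/ y) -> ~y)) = min(0.97, 0.58) = 0.58
(((x -> (y /\ x)) -> ~(y -> (y -> y))) \/ (x /\ ((((y -> y) /\ y) \/ y) -> ~y))) = max(0.26, 0.58) = 0.58

0.58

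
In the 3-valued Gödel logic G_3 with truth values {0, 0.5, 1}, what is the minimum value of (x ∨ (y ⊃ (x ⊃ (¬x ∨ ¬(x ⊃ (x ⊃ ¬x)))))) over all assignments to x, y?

Every assignment gives 1. For instance at x = 0, y = 0:
  ¬x: Gödel ¬ of 0 = 1 (operand is 0)
  ¬x: Gödel ¬ of 0 = 1 (operand is 0)
  (x ⊃ ¬x): 0 ≤ 1, so result = 1
  (x ⊃ (x ⊃ ¬x)): 0 ≤ 1, so result = 1
  ¬(x ⊃ (x ⊃ ¬x)): Gödel ¬ of 1 = 0 (operand ≠ 0)
  (¬x ∨ ¬(x ⊃ (x ⊃ ¬x))) = max(1, 0) = 1
  (x ⊃ (¬x ∨ ¬(x ⊃ (x ⊃ ¬x)))): 0 ≤ 1, so result = 1
  (y ⊃ (x ⊃ (¬x ∨ ¬(x ⊃ (x ⊃ ¬x))))): 0 ≤ 1, so result = 1
  (x ∨ (y ⊃ (x ⊃ (¬x ∨ ¬(x ⊃ (x ⊃ ¬x)))))) = max(0, 1) = 1
All 9 assignments give value 1 — the formula is a G_3-tautology.

1.00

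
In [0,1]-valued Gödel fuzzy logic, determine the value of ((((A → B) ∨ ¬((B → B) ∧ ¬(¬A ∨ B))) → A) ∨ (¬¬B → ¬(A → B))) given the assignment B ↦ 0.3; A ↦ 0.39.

(A → B): 0.39 > 0.3, so result = 0.3
(B → B): 0.3 ≤ 0.3, so result = 1
¬A: Gödel ¬ of 0.39 = 0 (operand ≠ 0)
(¬A ∨ B) = max(0, 0.3) = 0.3
¬(¬A ∨ B): Gödel ¬ of 0.3 = 0 (operand ≠ 0)
((B → B) ∧ ¬(¬A ∨ B)) = min(1, 0) = 0
¬((B → B) ∧ ¬(¬A ∨ B)): Gödel ¬ of 0 = 1 (operand is 0)
((A → B) ∨ ¬((B → B) ∧ ¬(¬A ∨ B))) = max(0.3, 1) = 1
(((A → B) ∨ ¬((B → B) ∧ ¬(¬A ∨ B))) → A): 1 > 0.39, so result = 0.39
¬B: Gödel ¬ of 0.3 = 0 (operand ≠ 0)
¬¬B: Gödel ¬ of 0 = 1 (operand is 0)
(A → B): 0.39 > 0.3, so result = 0.3
¬(A → B): Gödel ¬ of 0.3 = 0 (operand ≠ 0)
(¬¬B → ¬(A → B)): 1 > 0, so result = 0
((((A → B) ∨ ¬((B → B) ∧ ¬(¬A ∨ B))) → A) ∨ (¬¬B → ¬(A → B))) = max(0.39, 0) = 0.39

0.39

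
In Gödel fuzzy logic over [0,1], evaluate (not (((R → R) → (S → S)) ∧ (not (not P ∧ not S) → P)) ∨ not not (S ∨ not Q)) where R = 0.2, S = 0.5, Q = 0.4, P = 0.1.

(R → R): 0.2 ≤ 0.2, so result = 1
(S → S): 0.5 ≤ 0.5, so result = 1
((R → R) → (S → S)): 1 ≤ 1, so result = 1
not P: Gödel ¬ of 0.1 = 0 (operand ≠ 0)
not S: Gödel ¬ of 0.5 = 0 (operand ≠ 0)
(not P ∧ not S) = min(0, 0) = 0
not (not P ∧ not S): Gödel ¬ of 0 = 1 (operand is 0)
(not (not P ∧ not S) → P): 1 > 0.1, so result = 0.1
(((R → R) → (S → S)) ∧ (not (not P ∧ not S) → P)) = min(1, 0.1) = 0.1
not (((R → R) → (S → S)) ∧ (not (not P ∧ not S) → P)): Gödel ¬ of 0.1 = 0 (operand ≠ 0)
not Q: Gödel ¬ of 0.4 = 0 (operand ≠ 0)
(S ∨ not Q) = max(0.5, 0) = 0.5
not (S ∨ not Q): Gödel ¬ of 0.5 = 0 (operand ≠ 0)
not not (S ∨ not Q): Gödel ¬ of 0 = 1 (operand is 0)
(not (((R → R) → (S → S)) ∧ (not (not P ∧ not S) → P)) ∨ not not (S ∨ not Q)) = max(0, 1) = 1

1.00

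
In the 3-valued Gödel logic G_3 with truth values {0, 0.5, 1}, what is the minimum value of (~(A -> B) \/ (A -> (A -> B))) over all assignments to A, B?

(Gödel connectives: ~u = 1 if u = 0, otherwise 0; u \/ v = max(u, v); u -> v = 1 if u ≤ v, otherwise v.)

The minimum is attained at A = 1, B = 0.5:
  (A -> B): 1 > 0.5, so result = 0.5
  ~(A -> B): Gödel ¬ of 0.5 = 0 (operand ≠ 0)
  (A -> B): 1 > 0.5, so result = 0.5
  (A -> (A -> B)): 1 > 0.5, so result = 0.5
  (~(A -> B) \/ (A -> (A -> B))) = max(0, 0.5) = 0.5
Checking all 9 assignments confirms none give a value below 0.50.

0.50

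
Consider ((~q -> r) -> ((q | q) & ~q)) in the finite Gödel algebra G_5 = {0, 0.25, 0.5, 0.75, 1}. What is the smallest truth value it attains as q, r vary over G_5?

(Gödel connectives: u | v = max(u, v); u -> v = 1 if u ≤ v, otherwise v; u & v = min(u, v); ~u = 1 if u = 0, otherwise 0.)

0.00

The minimum is attained at q = 0, r = 0.25:
  ~q: Gödel ¬ of 0 = 1 (operand is 0)
  (~q -> r): 1 > 0.25, so result = 0.25
  (q | q) = max(0, 0) = 0
  ~q: Gödel ¬ of 0 = 1 (operand is 0)
  ((q | q) & ~q) = min(0, 1) = 0
  ((~q -> r) -> ((q | q) & ~q)): 0.25 > 0, so result = 0
Checking all 25 assignments confirms none give a value below 0.00.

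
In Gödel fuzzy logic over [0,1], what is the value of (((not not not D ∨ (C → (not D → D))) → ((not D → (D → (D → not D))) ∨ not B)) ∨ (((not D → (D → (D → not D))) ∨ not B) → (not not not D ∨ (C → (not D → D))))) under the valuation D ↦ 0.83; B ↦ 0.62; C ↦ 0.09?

1.00

not D: Gödel ¬ of 0.83 = 0 (operand ≠ 0)
not not D: Gödel ¬ of 0 = 1 (operand is 0)
not not not D: Gödel ¬ of 1 = 0 (operand ≠ 0)
not D: Gödel ¬ of 0.83 = 0 (operand ≠ 0)
(not D → D): 0 ≤ 0.83, so result = 1
(C → (not D → D)): 0.09 ≤ 1, so result = 1
(not not not D ∨ (C → (not D → D))) = max(0, 1) = 1
not D: Gödel ¬ of 0.83 = 0 (operand ≠ 0)
not D: Gödel ¬ of 0.83 = 0 (operand ≠ 0)
(D → not D): 0.83 > 0, so result = 0
(D → (D → not D)): 0.83 > 0, so result = 0
(not D → (D → (D → not D))): 0 ≤ 0, so result = 1
not B: Gödel ¬ of 0.62 = 0 (operand ≠ 0)
((not D → (D → (D → not D))) ∨ not B) = max(1, 0) = 1
((not not not D ∨ (C → (not D → D))) → ((not D → (D → (D → not D))) ∨ not B)): 1 ≤ 1, so result = 1
not D: Gödel ¬ of 0.83 = 0 (operand ≠ 0)
not D: Gödel ¬ of 0.83 = 0 (operand ≠ 0)
(D → not D): 0.83 > 0, so result = 0
(D → (D → not D)): 0.83 > 0, so result = 0
(not D → (D → (D → not D))): 0 ≤ 0, so result = 1
not B: Gödel ¬ of 0.62 = 0 (operand ≠ 0)
((not D → (D → (D → not D))) ∨ not B) = max(1, 0) = 1
not D: Gödel ¬ of 0.83 = 0 (operand ≠ 0)
not not D: Gödel ¬ of 0 = 1 (operand is 0)
not not not D: Gödel ¬ of 1 = 0 (operand ≠ 0)
not D: Gödel ¬ of 0.83 = 0 (operand ≠ 0)
(not D → D): 0 ≤ 0.83, so result = 1
(C → (not D → D)): 0.09 ≤ 1, so result = 1
(not not not D ∨ (C → (not D → D))) = max(0, 1) = 1
(((not D → (D → (D → not D))) ∨ not B) → (not not not D ∨ (C → (not D → D)))): 1 ≤ 1, so result = 1
(((not not not D ∨ (C → (not D → D))) → ((not D → (D → (D → not D))) ∨ not B)) ∨ (((not D → (D → (D → not D))) ∨ not B) → (not not not D ∨ (C → (not D → D))))) = max(1, 1) = 1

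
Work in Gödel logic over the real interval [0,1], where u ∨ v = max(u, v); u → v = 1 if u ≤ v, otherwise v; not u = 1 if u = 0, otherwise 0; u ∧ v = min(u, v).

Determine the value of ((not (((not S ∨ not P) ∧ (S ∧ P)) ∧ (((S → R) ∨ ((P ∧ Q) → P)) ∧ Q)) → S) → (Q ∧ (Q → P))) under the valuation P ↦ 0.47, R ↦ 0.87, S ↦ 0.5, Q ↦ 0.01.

not S: Gödel ¬ of 0.5 = 0 (operand ≠ 0)
not P: Gödel ¬ of 0.47 = 0 (operand ≠ 0)
(not S ∨ not P) = max(0, 0) = 0
(S ∧ P) = min(0.5, 0.47) = 0.47
((not S ∨ not P) ∧ (S ∧ P)) = min(0, 0.47) = 0
(S → R): 0.5 ≤ 0.87, so result = 1
(P ∧ Q) = min(0.47, 0.01) = 0.01
((P ∧ Q) → P): 0.01 ≤ 0.47, so result = 1
((S → R) ∨ ((P ∧ Q) → P)) = max(1, 1) = 1
(((S → R) ∨ ((P ∧ Q) → P)) ∧ Q) = min(1, 0.01) = 0.01
(((not S ∨ not P) ∧ (S ∧ P)) ∧ (((S → R) ∨ ((P ∧ Q) → P)) ∧ Q)) = min(0, 0.01) = 0
not (((not S ∨ not P) ∧ (S ∧ P)) ∧ (((S → R) ∨ ((P ∧ Q) → P)) ∧ Q)): Gödel ¬ of 0 = 1 (operand is 0)
(not (((not S ∨ not P) ∧ (S ∧ P)) ∧ (((S → R) ∨ ((P ∧ Q) → P)) ∧ Q)) → S): 1 > 0.5, so result = 0.5
(Q → P): 0.01 ≤ 0.47, so result = 1
(Q ∧ (Q → P)) = min(0.01, 1) = 0.01
((not (((not S ∨ not P) ∧ (S ∧ P)) ∧ (((S → R) ∨ ((P ∧ Q) → P)) ∧ Q)) → S) → (Q ∧ (Q → P))): 0.5 > 0.01, so result = 0.01

0.01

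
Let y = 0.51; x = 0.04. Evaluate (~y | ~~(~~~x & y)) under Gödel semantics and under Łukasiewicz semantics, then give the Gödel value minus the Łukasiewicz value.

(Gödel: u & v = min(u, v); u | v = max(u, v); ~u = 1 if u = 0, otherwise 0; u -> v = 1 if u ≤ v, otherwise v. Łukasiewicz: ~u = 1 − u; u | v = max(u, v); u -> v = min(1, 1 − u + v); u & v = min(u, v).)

Gödel evaluation:
  ~y: Gödel ¬ of 0.51 = 0 (operand ≠ 0)
  ~x: Gödel ¬ of 0.04 = 0 (operand ≠ 0)
  ~~x: Gödel ¬ of 0 = 1 (operand is 0)
  ~~~x: Gödel ¬ of 1 = 0 (operand ≠ 0)
  (~~~x & y) = min(0, 0.51) = 0
  ~(~~~x & y): Gödel ¬ of 0 = 1 (operand is 0)
  ~~(~~~x & y): Gödel ¬ of 1 = 0 (operand ≠ 0)
  (~y | ~~(~~~x & y)) = max(0, 0) = 0
  Gödel value = 0
Łukasiewicz evaluation:
  ~y: Łukasiewicz ¬ gives 1 − 0.51 = 0.49
  ~x: Łukasiewicz ¬ gives 1 − 0.04 = 0.96
  ~~x: Łukasiewicz ¬ gives 1 − 0.96 = 0.04
  ~~~x: Łukasiewicz ¬ gives 1 − 0.04 = 0.96
  (~~~x & y) = min(0.96, 0.51) = 0.51
  ~(~~~x & y): Łukasiewicz ¬ gives 1 − 0.51 = 0.49
  ~~(~~~x & y): Łukasiewicz ¬ gives 1 − 0.49 = 0.51
  (~y | ~~(~~~x & y)) = max(0.49, 0.51) = 0.51
  Łukasiewicz value = 0.51
Difference: 0 − 0.51 = -0.51

-0.51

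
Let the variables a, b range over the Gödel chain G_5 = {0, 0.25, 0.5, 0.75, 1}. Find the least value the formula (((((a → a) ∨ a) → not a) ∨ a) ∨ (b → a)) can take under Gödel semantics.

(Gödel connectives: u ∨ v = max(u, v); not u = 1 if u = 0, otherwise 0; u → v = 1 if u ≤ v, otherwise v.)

0.25

The minimum is attained at a = 0.25, b = 0.5:
  (a → a): 0.25 ≤ 0.25, so result = 1
  ((a → a) ∨ a) = max(1, 0.25) = 1
  not a: Gödel ¬ of 0.25 = 0 (operand ≠ 0)
  (((a → a) ∨ a) → not a): 1 > 0, so result = 0
  ((((a → a) ∨ a) → not a) ∨ a) = max(0, 0.25) = 0.25
  (b → a): 0.5 > 0.25, so result = 0.25
  (((((a → a) ∨ a) → not a) ∨ a) ∨ (b → a)) = max(0.25, 0.25) = 0.25
Checking all 25 assignments confirms none give a value below 0.25.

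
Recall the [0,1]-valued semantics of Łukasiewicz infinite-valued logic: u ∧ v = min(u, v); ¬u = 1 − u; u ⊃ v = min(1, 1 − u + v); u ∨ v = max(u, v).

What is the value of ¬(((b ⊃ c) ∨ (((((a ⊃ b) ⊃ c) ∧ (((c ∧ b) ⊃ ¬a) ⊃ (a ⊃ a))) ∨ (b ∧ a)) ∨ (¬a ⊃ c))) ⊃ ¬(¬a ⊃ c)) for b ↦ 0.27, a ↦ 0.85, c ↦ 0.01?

(b ⊃ c): min(1, 1 − 0.27 + 0.01) = 0.74
(a ⊃ b): min(1, 1 − 0.85 + 0.27) = 0.42
((a ⊃ b) ⊃ c): min(1, 1 − 0.42 + 0.01) = 0.59
(c ∧ b) = min(0.01, 0.27) = 0.01
¬a: Łukasiewicz ¬ gives 1 − 0.85 = 0.15
((c ∧ b) ⊃ ¬a): min(1, 1 − 0.01 + 0.15) = 1
(a ⊃ a): min(1, 1 − 0.85 + 0.85) = 1
(((c ∧ b) ⊃ ¬a) ⊃ (a ⊃ a)): min(1, 1 − 1 + 1) = 1
(((a ⊃ b) ⊃ c) ∧ (((c ∧ b) ⊃ ¬a) ⊃ (a ⊃ a))) = min(0.59, 1) = 0.59
(b ∧ a) = min(0.27, 0.85) = 0.27
((((a ⊃ b) ⊃ c) ∧ (((c ∧ b) ⊃ ¬a) ⊃ (a ⊃ a))) ∨ (b ∧ a)) = max(0.59, 0.27) = 0.59
¬a: Łukasiewicz ¬ gives 1 − 0.85 = 0.15
(¬a ⊃ c): min(1, 1 − 0.15 + 0.01) = 0.86
(((((a ⊃ b) ⊃ c) ∧ (((c ∧ b) ⊃ ¬a) ⊃ (a ⊃ a))) ∨ (b ∧ a)) ∨ (¬a ⊃ c)) = max(0.59, 0.86) = 0.86
((b ⊃ c) ∨ (((((a ⊃ b) ⊃ c) ∧ (((c ∧ b) ⊃ ¬a) ⊃ (a ⊃ a))) ∨ (b ∧ a)) ∨ (¬a ⊃ c))) = max(0.74, 0.86) = 0.86
¬a: Łukasiewicz ¬ gives 1 − 0.85 = 0.15
(¬a ⊃ c): min(1, 1 − 0.15 + 0.01) = 0.86
¬(¬a ⊃ c): Łukasiewicz ¬ gives 1 − 0.86 = 0.14
(((b ⊃ c) ∨ (((((a ⊃ b) ⊃ c) ∧ (((c ∧ b) ⊃ ¬a) ⊃ (a ⊃ a))) ∨ (b ∧ a)) ∨ (¬a ⊃ c))) ⊃ ¬(¬a ⊃ c)): min(1, 1 − 0.86 + 0.14) = 0.28
¬(((b ⊃ c) ∨ (((((a ⊃ b) ⊃ c) ∧ (((c ∧ b) ⊃ ¬a) ⊃ (a ⊃ a))) ∨ (b ∧ a)) ∨ (¬a ⊃ c))) ⊃ ¬(¬a ⊃ c)): Łukasiewicz ¬ gives 1 − 0.28 = 0.72

0.72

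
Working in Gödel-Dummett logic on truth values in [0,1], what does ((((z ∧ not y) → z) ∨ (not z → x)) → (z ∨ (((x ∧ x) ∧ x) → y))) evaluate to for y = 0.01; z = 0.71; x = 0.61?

0.71

not y: Gödel ¬ of 0.01 = 0 (operand ≠ 0)
(z ∧ not y) = min(0.71, 0) = 0
((z ∧ not y) → z): 0 ≤ 0.71, so result = 1
not z: Gödel ¬ of 0.71 = 0 (operand ≠ 0)
(not z → x): 0 ≤ 0.61, so result = 1
(((z ∧ not y) → z) ∨ (not z → x)) = max(1, 1) = 1
(x ∧ x) = min(0.61, 0.61) = 0.61
((x ∧ x) ∧ x) = min(0.61, 0.61) = 0.61
(((x ∧ x) ∧ x) → y): 0.61 > 0.01, so result = 0.01
(z ∨ (((x ∧ x) ∧ x) → y)) = max(0.71, 0.01) = 0.71
((((z ∧ not y) → z) ∨ (not z → x)) → (z ∨ (((x ∧ x) ∧ x) → y))): 1 > 0.71, so result = 0.71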